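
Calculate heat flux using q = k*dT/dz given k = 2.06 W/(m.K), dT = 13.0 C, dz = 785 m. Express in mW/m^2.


q = k * dT / dz * 1000
= 2.06 * 13.0 / 785 * 1000
= 0.034115 * 1000
= 34.1146 mW/m^2

34.1146


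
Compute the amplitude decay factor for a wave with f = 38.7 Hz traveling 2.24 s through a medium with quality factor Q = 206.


pi*f*t/Q = pi*38.7*2.24/206 = 1.322031
A/A0 = exp(-1.322031) = 0.266593

0.266593


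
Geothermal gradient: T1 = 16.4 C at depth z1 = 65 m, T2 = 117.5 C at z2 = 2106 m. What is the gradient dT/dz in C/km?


dT = 117.5 - 16.4 = 101.1 C
dz = 2106 - 65 = 2041 m
gradient = dT/dz * 1000 = 101.1/2041 * 1000 = 49.5345 C/km

49.5345


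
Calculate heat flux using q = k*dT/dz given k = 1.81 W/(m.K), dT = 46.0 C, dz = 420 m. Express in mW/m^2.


q = k * dT / dz * 1000
= 1.81 * 46.0 / 420 * 1000
= 0.198238 * 1000
= 198.2381 mW/m^2

198.2381


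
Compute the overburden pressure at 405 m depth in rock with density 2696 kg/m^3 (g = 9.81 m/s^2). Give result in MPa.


P = rho * g * z / 1e6
= 2696 * 9.81 * 405 / 1e6
= 10711342.8 / 1e6
= 10.7113 MPa

10.7113


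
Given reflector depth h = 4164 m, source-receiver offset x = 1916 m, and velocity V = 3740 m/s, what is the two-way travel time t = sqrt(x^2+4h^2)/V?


x^2 + 4h^2 = 1916^2 + 4*4164^2 = 3671056 + 69355584 = 73026640
sqrt(73026640) = 8545.5626
t = 8545.5626 / 3740 = 2.2849 s

2.2849


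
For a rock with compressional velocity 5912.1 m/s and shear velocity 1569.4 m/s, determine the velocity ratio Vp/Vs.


Vp/Vs = 5912.1 / 1569.4
= 3.7671

3.7671


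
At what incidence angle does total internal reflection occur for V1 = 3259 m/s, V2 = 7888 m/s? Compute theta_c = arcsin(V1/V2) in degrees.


V1/V2 = 3259/7888 = 0.413159
theta_c = arcsin(0.413159) = 24.4034 degrees

24.4034


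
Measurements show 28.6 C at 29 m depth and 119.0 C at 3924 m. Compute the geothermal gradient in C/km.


dT = 119.0 - 28.6 = 90.4 C
dz = 3924 - 29 = 3895 m
gradient = dT/dz * 1000 = 90.4/3895 * 1000 = 23.2092 C/km

23.2092


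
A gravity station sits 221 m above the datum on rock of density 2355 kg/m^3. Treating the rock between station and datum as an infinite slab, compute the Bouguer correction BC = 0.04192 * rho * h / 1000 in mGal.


BC = 0.04192 * rho * h / 1000
= 0.04192 * 2355 * 221 / 1000
= 21.8175 mGal

21.8175


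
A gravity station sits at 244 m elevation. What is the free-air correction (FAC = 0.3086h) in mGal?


FAC = 0.3086 * h
= 0.3086 * 244
= 75.2984 mGal

75.2984


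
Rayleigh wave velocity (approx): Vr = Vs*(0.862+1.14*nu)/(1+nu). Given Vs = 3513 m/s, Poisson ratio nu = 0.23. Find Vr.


Numerator factor = 0.862 + 1.14*0.23 = 1.1242
Denominator = 1 + 0.23 = 1.23
Vr = 3513 * 1.1242 / 1.23 = 3210.82 m/s

3210.82


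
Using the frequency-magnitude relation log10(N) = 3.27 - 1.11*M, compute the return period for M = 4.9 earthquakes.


log10(N) = 3.27 - 1.11*4.9 = -2.169
N = 10^-2.169 = 0.006776
T = 1/N = 1/0.006776 = 147.5707 years

147.5707


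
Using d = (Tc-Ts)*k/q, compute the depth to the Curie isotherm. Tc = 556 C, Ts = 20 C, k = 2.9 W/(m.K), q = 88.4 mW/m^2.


T_Curie - T_surf = 556 - 20 = 536 C
Convert q to W/m^2: 88.4 mW/m^2 = 0.0884 W/m^2
d = 536 * 2.9 / 0.0884 = 17583.71 m

17583.71


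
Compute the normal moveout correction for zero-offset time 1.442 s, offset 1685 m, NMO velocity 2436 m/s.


x/Vnmo = 1685/2436 = 0.691708
(x/Vnmo)^2 = 0.47846
t0^2 = 2.079364
sqrt(2.079364 + 0.47846) = 1.59932
dt = 1.59932 - 1.442 = 0.15732

0.15732


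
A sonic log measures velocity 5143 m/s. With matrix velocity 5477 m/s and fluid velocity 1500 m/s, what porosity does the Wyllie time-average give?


1/V - 1/Vm = 1/5143 - 1/5477 = 1.186e-05
1/Vf - 1/Vm = 1/1500 - 1/5477 = 0.00048408
phi = 1.186e-05 / 0.00048408 = 0.0245

0.0245


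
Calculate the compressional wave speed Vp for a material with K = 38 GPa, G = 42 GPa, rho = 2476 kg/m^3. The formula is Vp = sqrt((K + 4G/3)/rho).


First compute the effective modulus:
K + 4G/3 = 38e9 + 4*42e9/3 = 94000000000.0 Pa
Then divide by density:
94000000000.0 / 2476 = 37964458.8045 Pa/(kg/m^3)
Take the square root:
Vp = sqrt(37964458.8045) = 6161.53 m/s

6161.53


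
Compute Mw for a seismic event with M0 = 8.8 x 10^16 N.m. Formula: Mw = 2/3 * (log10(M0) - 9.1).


log10(M0) = log10(8.8 x 10^16) = 16.9445
Mw = 2/3 * (16.9445 - 9.1)
= 2/3 * 7.8445
= 5.23

5.23


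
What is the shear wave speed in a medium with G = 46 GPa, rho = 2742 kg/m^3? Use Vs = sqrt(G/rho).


Convert G to Pa: G = 46e9 Pa
Compute G/rho = 46e9 / 2742 = 16776075.857
Vs = sqrt(16776075.857) = 4095.86 m/s

4095.86


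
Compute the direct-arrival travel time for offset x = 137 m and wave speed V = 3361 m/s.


t = x / V
= 137 / 3361
= 0.0408 s

0.0408


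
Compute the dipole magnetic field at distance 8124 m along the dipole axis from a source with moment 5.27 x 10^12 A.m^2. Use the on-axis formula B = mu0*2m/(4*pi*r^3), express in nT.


m = 5.27 x 10^12 = 5270000000000 A.m^2
2m = 10540000000000 A.m^2
r^3 = 8124^3 = 536178930624
B = (4pi*10^-7) * 10540000000000 / (4*pi * 536178930624) * 1e9
= 13244954.627535 / 6737823157831.96 * 1e9
= 1965.7617 nT

1965.7617


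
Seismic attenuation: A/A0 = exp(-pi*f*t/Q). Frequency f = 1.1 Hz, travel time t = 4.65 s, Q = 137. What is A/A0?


pi*f*t/Q = pi*1.1*4.65/137 = 0.117294
A/A0 = exp(-0.117294) = 0.889324

0.889324


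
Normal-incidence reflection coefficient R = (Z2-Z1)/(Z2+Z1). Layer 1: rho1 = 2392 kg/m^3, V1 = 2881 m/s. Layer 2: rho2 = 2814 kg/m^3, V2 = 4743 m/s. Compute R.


Z1 = 2392 * 2881 = 6891352
Z2 = 2814 * 4743 = 13346802
R = (13346802 - 6891352) / (13346802 + 6891352) = 6455450 / 20238154 = 0.319

0.319


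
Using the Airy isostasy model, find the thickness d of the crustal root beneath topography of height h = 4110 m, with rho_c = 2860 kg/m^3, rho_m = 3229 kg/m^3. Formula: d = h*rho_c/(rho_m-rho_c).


rho_m - rho_c = 3229 - 2860 = 369
d = 4110 * 2860 / 369
= 11754600 / 369
= 31855.28 m

31855.28


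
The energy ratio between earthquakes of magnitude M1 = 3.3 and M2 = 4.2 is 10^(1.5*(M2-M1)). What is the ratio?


M2 - M1 = 4.2 - 3.3 = 0.9
1.5 * 0.9 = 1.35
ratio = 10^1.35 = 22.39

22.39


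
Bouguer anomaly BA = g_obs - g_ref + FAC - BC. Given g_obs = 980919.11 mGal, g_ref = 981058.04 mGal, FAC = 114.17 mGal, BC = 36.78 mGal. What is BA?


BA = g_obs - g_ref + FAC - BC
= 980919.11 - 981058.04 + 114.17 - 36.78
= -61.54 mGal

-61.54


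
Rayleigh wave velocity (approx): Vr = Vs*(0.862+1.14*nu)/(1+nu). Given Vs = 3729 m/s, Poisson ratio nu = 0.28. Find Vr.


Numerator factor = 0.862 + 1.14*0.28 = 1.1812
Denominator = 1 + 0.28 = 1.28
Vr = 3729 * 1.1812 / 1.28 = 3441.17 m/s

3441.17


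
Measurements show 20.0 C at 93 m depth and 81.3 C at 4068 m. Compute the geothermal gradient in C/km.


dT = 81.3 - 20.0 = 61.3 C
dz = 4068 - 93 = 3975 m
gradient = dT/dz * 1000 = 61.3/3975 * 1000 = 15.4214 C/km

15.4214


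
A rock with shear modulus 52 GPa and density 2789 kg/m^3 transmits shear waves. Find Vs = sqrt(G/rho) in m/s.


Convert G to Pa: G = 52e9 Pa
Compute G/rho = 52e9 / 2789 = 18644675.5109
Vs = sqrt(18644675.5109) = 4317.95 m/s

4317.95


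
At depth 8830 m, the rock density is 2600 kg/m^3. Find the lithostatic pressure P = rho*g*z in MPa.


P = rho * g * z / 1e6
= 2600 * 9.81 * 8830 / 1e6
= 225217980.0 / 1e6
= 225.218 MPa

225.218


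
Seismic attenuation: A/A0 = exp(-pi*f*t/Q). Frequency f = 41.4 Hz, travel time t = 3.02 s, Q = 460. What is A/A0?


pi*f*t/Q = pi*41.4*3.02/460 = 0.853885
A/A0 = exp(-0.853885) = 0.425758

0.425758


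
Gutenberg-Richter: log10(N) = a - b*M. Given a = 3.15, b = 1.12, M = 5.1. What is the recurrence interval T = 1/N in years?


log10(N) = 3.15 - 1.12*5.1 = -2.562
N = 10^-2.562 = 0.002742
T = 1/N = 1/0.002742 = 364.7539 years

364.7539


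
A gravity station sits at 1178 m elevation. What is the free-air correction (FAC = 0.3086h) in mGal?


FAC = 0.3086 * h
= 0.3086 * 1178
= 363.5308 mGal

363.5308


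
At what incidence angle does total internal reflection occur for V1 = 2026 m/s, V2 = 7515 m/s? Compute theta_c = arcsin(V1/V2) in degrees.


V1/V2 = 2026/7515 = 0.269594
theta_c = arcsin(0.269594) = 15.6401 degrees

15.6401


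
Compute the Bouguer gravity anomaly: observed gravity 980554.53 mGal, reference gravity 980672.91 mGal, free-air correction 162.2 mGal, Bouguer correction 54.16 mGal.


BA = g_obs - g_ref + FAC - BC
= 980554.53 - 980672.91 + 162.2 - 54.16
= -10.34 mGal

-10.34


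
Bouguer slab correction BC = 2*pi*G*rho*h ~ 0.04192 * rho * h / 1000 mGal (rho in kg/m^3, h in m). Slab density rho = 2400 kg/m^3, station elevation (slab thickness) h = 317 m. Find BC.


BC = 0.04192 * rho * h / 1000
= 0.04192 * 2400 * 317 / 1000
= 31.8927 mGal

31.8927


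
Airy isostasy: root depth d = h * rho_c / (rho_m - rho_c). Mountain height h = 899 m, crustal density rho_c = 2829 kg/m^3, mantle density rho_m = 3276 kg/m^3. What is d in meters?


rho_m - rho_c = 3276 - 2829 = 447
d = 899 * 2829 / 447
= 2543271 / 447
= 5689.64 m

5689.64


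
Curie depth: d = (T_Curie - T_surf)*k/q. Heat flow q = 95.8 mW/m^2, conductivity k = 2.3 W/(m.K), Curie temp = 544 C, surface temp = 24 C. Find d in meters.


T_Curie - T_surf = 544 - 24 = 520 C
Convert q to W/m^2: 95.8 mW/m^2 = 0.0958 W/m^2
d = 520 * 2.3 / 0.0958 = 12484.34 m

12484.34


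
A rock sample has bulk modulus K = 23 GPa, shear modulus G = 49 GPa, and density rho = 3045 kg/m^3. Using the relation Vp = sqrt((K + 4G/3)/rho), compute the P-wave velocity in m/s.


First compute the effective modulus:
K + 4G/3 = 23e9 + 4*49e9/3 = 88333333333.33 Pa
Then divide by density:
88333333333.33 / 3045 = 29009304.8714 Pa/(kg/m^3)
Take the square root:
Vp = sqrt(29009304.8714) = 5386.03 m/s

5386.03


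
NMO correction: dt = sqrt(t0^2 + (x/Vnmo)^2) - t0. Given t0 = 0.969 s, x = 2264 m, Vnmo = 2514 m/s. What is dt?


x/Vnmo = 2264/2514 = 0.900557
(x/Vnmo)^2 = 0.811003
t0^2 = 0.938961
sqrt(0.938961 + 0.811003) = 1.322862
dt = 1.322862 - 0.969 = 0.353862

0.353862


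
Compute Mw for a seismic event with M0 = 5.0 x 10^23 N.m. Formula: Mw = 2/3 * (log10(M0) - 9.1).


log10(M0) = log10(5.0 x 10^23) = 23.699
Mw = 2/3 * (23.699 - 9.1)
= 2/3 * 14.599
= 9.73

9.73


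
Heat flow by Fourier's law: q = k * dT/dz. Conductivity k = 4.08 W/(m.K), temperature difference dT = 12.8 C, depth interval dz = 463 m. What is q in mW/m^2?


q = k * dT / dz * 1000
= 4.08 * 12.8 / 463 * 1000
= 0.112795 * 1000
= 112.7948 mW/m^2

112.7948


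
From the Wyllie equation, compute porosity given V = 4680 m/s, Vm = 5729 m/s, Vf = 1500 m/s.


1/V - 1/Vm = 1/4680 - 1/5729 = 3.912e-05
1/Vf - 1/Vm = 1/1500 - 1/5729 = 0.00049212
phi = 3.912e-05 / 0.00049212 = 0.0795

0.0795


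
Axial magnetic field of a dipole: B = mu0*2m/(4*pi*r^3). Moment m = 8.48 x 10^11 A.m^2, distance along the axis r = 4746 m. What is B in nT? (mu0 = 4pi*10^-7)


m = 8.48 x 10^11 = 848000000000 A.m^2
2m = 1696000000000 A.m^2
r^3 = 4746^3 = 106901352936
B = (4pi*10^-7) * 1696000000000 / (4*pi * 106901352936) * 1e9
= 2131256.456195 / 1343362020170.19 * 1e9
= 1586.5094 nT

1586.5094


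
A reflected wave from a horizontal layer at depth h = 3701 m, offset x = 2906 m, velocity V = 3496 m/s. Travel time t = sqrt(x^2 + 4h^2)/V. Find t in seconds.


x^2 + 4h^2 = 2906^2 + 4*3701^2 = 8444836 + 54789604 = 63234440
sqrt(63234440) = 7952.0086
t = 7952.0086 / 3496 = 2.2746 s

2.2746


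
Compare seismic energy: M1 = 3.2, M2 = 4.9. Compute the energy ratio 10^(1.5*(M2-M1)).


M2 - M1 = 4.9 - 3.2 = 1.7
1.5 * 1.7 = 2.55
ratio = 10^2.55 = 354.81

354.81


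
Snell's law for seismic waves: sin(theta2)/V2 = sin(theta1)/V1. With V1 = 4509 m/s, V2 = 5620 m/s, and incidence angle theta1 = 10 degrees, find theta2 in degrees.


sin(theta1) = sin(10 deg) = 0.173648
sin(theta2) = V2/V1 * sin(theta1) = 5620/4509 * 0.173648 = 0.216434
theta2 = arcsin(0.216434) = 12.4997 degrees

12.4997


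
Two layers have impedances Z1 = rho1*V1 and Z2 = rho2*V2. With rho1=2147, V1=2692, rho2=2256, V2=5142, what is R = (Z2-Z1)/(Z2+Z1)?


Z1 = 2147 * 2692 = 5779724
Z2 = 2256 * 5142 = 11600352
R = (11600352 - 5779724) / (11600352 + 5779724) = 5820628 / 17380076 = 0.3349

0.3349


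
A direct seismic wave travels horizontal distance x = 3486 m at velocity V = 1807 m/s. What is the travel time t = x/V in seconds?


t = x / V
= 3486 / 1807
= 1.9292 s

1.9292


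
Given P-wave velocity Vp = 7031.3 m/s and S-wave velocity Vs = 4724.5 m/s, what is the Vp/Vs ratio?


Vp/Vs = 7031.3 / 4724.5
= 1.4883

1.4883


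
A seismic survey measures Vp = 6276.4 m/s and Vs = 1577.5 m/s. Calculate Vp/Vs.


Vp/Vs = 6276.4 / 1577.5
= 3.9787

3.9787


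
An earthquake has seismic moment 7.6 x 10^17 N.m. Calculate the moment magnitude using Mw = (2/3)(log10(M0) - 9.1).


log10(M0) = log10(7.6 x 10^17) = 17.8808
Mw = 2/3 * (17.8808 - 9.1)
= 2/3 * 8.7808
= 5.85

5.85


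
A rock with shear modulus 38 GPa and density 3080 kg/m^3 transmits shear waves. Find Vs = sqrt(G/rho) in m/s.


Convert G to Pa: G = 38e9 Pa
Compute G/rho = 38e9 / 3080 = 12337662.3377
Vs = sqrt(12337662.3377) = 3512.5 m/s

3512.5


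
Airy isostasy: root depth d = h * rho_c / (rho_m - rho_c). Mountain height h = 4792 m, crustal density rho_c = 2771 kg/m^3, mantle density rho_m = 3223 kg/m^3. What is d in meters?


rho_m - rho_c = 3223 - 2771 = 452
d = 4792 * 2771 / 452
= 13278632 / 452
= 29377.5 m

29377.5


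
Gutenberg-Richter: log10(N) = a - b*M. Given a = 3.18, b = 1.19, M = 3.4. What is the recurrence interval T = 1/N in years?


log10(N) = 3.18 - 1.19*3.4 = -0.866
N = 10^-0.866 = 0.136144
T = 1/N = 1/0.136144 = 7.3451 years

7.3451


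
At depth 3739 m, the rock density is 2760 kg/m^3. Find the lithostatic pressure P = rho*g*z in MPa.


P = rho * g * z / 1e6
= 2760 * 9.81 * 3739 / 1e6
= 101235668.4 / 1e6
= 101.2357 MPa

101.2357


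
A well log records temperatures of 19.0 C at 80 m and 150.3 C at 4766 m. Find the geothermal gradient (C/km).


dT = 150.3 - 19.0 = 131.3 C
dz = 4766 - 80 = 4686 m
gradient = dT/dz * 1000 = 131.3/4686 * 1000 = 28.0196 C/km

28.0196


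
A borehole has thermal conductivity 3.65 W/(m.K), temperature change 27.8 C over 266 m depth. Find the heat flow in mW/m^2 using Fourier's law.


q = k * dT / dz * 1000
= 3.65 * 27.8 / 266 * 1000
= 0.381466 * 1000
= 381.4662 mW/m^2

381.4662


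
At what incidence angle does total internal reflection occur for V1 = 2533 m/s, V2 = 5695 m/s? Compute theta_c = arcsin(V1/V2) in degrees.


V1/V2 = 2533/5695 = 0.444776
theta_c = arcsin(0.444776) = 26.409 degrees

26.409


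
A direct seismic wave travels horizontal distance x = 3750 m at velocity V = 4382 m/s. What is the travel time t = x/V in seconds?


t = x / V
= 3750 / 4382
= 0.8558 s

0.8558


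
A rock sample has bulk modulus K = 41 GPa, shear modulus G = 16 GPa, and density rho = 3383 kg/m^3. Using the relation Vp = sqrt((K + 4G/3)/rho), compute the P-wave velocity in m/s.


First compute the effective modulus:
K + 4G/3 = 41e9 + 4*16e9/3 = 62333333333.33 Pa
Then divide by density:
62333333333.33 / 3383 = 18425460.6365 Pa/(kg/m^3)
Take the square root:
Vp = sqrt(18425460.6365) = 4292.49 m/s

4292.49


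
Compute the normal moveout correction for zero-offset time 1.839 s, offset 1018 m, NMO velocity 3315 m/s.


x/Vnmo = 1018/3315 = 0.307089
(x/Vnmo)^2 = 0.094304
t0^2 = 3.381921
sqrt(3.381921 + 0.094304) = 1.864464
dt = 1.864464 - 1.839 = 0.025464

0.025464


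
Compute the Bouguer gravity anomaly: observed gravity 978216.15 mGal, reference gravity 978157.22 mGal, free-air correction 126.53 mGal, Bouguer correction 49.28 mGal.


BA = g_obs - g_ref + FAC - BC
= 978216.15 - 978157.22 + 126.53 - 49.28
= 136.18 mGal

136.18


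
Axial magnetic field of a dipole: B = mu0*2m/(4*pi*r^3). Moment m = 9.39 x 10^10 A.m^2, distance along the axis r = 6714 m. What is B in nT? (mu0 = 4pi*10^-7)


m = 9.39 x 10^10 = 93900000000 A.m^2
2m = 187800000000 A.m^2
r^3 = 6714^3 = 302652322344
B = (4pi*10^-7) * 187800000000 / (4*pi * 302652322344) * 1e9
= 235996.440138 / 3803241249871.2 * 1e9
= 62.0514 nT

62.0514


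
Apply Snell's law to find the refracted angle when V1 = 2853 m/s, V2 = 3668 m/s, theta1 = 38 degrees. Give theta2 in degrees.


sin(theta1) = sin(38 deg) = 0.615661
sin(theta2) = V2/V1 * sin(theta1) = 3668/2853 * 0.615661 = 0.791534
theta2 = arcsin(0.791534) = 52.3291 degrees

52.3291


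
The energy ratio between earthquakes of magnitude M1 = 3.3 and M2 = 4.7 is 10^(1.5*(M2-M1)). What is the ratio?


M2 - M1 = 4.7 - 3.3 = 1.4
1.5 * 1.4 = 2.1
ratio = 10^2.1 = 125.89

125.89


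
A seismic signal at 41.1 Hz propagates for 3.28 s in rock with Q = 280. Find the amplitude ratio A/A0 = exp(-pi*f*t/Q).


pi*f*t/Q = pi*41.1*3.28/280 = 1.512542
A/A0 = exp(-1.512542) = 0.220349

0.220349


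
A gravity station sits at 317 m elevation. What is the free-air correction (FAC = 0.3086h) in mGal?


FAC = 0.3086 * h
= 0.3086 * 317
= 97.8262 mGal

97.8262


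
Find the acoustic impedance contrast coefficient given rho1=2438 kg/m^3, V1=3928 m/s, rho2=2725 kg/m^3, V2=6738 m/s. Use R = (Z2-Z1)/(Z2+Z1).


Z1 = 2438 * 3928 = 9576464
Z2 = 2725 * 6738 = 18361050
R = (18361050 - 9576464) / (18361050 + 9576464) = 8784586 / 27937514 = 0.3144

0.3144


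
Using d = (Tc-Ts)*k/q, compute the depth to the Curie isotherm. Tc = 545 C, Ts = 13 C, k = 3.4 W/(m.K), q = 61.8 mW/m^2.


T_Curie - T_surf = 545 - 13 = 532 C
Convert q to W/m^2: 61.8 mW/m^2 = 0.0618 W/m^2
d = 532 * 3.4 / 0.0618 = 29268.61 m

29268.61


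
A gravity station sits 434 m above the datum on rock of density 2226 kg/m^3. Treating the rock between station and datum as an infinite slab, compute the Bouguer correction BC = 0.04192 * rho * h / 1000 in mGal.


BC = 0.04192 * rho * h / 1000
= 0.04192 * 2226 * 434 / 1000
= 40.4982 mGal

40.4982


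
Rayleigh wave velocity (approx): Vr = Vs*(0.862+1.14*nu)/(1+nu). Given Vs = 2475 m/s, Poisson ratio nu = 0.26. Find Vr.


Numerator factor = 0.862 + 1.14*0.26 = 1.1584
Denominator = 1 + 0.26 = 1.26
Vr = 2475 * 1.1584 / 1.26 = 2275.43 m/s

2275.43


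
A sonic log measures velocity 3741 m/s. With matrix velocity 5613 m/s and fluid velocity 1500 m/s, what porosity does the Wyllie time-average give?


1/V - 1/Vm = 1/3741 - 1/5613 = 8.915e-05
1/Vf - 1/Vm = 1/1500 - 1/5613 = 0.00048851
phi = 8.915e-05 / 0.00048851 = 0.1825

0.1825


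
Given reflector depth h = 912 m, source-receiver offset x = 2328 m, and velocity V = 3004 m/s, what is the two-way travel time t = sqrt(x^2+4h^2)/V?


x^2 + 4h^2 = 2328^2 + 4*912^2 = 5419584 + 3326976 = 8746560
sqrt(8746560) = 2957.4584
t = 2957.4584 / 3004 = 0.9845 s

0.9845


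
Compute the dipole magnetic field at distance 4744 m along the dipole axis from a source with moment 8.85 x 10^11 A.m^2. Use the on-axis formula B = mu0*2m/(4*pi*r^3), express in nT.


m = 8.85 x 10^11 = 885000000000 A.m^2
2m = 1770000000000 A.m^2
r^3 = 4744^3 = 106766262784
B = (4pi*10^-7) * 1770000000000 / (4*pi * 106766262784) * 1e9
= 2224247.598742 / 1341664427253.81 * 1e9
= 1657.8271 nT

1657.8271


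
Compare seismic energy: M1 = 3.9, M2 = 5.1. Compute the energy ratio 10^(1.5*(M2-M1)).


M2 - M1 = 5.1 - 3.9 = 1.2
1.5 * 1.2 = 1.8
ratio = 10^1.8 = 63.1

63.1


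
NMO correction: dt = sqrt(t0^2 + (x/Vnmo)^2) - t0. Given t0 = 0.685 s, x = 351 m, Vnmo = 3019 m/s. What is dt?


x/Vnmo = 351/3019 = 0.116264
(x/Vnmo)^2 = 0.013517
t0^2 = 0.469225
sqrt(0.469225 + 0.013517) = 0.694797
dt = 0.694797 - 0.685 = 0.009797

0.009797


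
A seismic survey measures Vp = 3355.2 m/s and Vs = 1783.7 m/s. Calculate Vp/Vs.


Vp/Vs = 3355.2 / 1783.7
= 1.881

1.881


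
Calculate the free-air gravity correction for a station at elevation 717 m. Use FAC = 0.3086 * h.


FAC = 0.3086 * h
= 0.3086 * 717
= 221.2662 mGal

221.2662


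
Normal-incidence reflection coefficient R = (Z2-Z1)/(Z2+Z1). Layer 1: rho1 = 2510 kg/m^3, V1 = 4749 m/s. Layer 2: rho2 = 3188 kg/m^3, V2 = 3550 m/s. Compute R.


Z1 = 2510 * 4749 = 11919990
Z2 = 3188 * 3550 = 11317400
R = (11317400 - 11919990) / (11317400 + 11919990) = -602590 / 23237390 = -0.0259

-0.0259


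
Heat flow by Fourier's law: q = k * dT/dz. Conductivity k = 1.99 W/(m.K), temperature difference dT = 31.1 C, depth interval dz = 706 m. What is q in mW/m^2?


q = k * dT / dz * 1000
= 1.99 * 31.1 / 706 * 1000
= 0.087661 * 1000
= 87.6615 mW/m^2

87.6615


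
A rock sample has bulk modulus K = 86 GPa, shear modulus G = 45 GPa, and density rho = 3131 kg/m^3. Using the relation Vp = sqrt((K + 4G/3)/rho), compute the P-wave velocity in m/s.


First compute the effective modulus:
K + 4G/3 = 86e9 + 4*45e9/3 = 146000000000.0 Pa
Then divide by density:
146000000000.0 / 3131 = 46630469.4986 Pa/(kg/m^3)
Take the square root:
Vp = sqrt(46630469.4986) = 6828.65 m/s

6828.65


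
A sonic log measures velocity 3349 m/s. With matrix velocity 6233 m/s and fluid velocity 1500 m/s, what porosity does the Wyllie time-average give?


1/V - 1/Vm = 1/3349 - 1/6233 = 0.00013816
1/Vf - 1/Vm = 1/1500 - 1/6233 = 0.00050623
phi = 0.00013816 / 0.00050623 = 0.2729

0.2729


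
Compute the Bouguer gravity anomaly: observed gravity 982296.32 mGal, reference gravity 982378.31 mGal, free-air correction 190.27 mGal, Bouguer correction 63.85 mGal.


BA = g_obs - g_ref + FAC - BC
= 982296.32 - 982378.31 + 190.27 - 63.85
= 44.43 mGal

44.43


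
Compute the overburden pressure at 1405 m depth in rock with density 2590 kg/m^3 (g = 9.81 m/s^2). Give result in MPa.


P = rho * g * z / 1e6
= 2590 * 9.81 * 1405 / 1e6
= 35698099.5 / 1e6
= 35.6981 MPa

35.6981


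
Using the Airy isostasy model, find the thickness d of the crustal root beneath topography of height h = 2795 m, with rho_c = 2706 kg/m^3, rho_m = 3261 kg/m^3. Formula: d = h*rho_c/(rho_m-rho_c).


rho_m - rho_c = 3261 - 2706 = 555
d = 2795 * 2706 / 555
= 7563270 / 555
= 13627.51 m

13627.51


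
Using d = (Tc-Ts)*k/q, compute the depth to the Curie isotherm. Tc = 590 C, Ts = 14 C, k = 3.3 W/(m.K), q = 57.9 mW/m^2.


T_Curie - T_surf = 590 - 14 = 576 C
Convert q to W/m^2: 57.9 mW/m^2 = 0.0579 W/m^2
d = 576 * 3.3 / 0.0579 = 32829.02 m

32829.02


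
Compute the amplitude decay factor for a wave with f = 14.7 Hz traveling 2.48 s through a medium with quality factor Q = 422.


pi*f*t/Q = pi*14.7*2.48/422 = 0.271398
A/A0 = exp(-0.271398) = 0.762313

0.762313


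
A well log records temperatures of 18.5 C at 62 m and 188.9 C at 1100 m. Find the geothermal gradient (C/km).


dT = 188.9 - 18.5 = 170.4 C
dz = 1100 - 62 = 1038 m
gradient = dT/dz * 1000 = 170.4/1038 * 1000 = 164.1618 C/km

164.1618


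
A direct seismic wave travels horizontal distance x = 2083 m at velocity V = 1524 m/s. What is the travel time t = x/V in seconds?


t = x / V
= 2083 / 1524
= 1.3668 s

1.3668


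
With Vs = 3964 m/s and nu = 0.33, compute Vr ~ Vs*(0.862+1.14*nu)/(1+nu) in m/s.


Numerator factor = 0.862 + 1.14*0.33 = 1.2382
Denominator = 1 + 0.33 = 1.33
Vr = 3964 * 1.2382 / 1.33 = 3690.39 m/s

3690.39


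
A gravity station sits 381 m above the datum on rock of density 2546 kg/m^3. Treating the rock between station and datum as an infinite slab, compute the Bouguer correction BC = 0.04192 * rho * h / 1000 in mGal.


BC = 0.04192 * rho * h / 1000
= 0.04192 * 2546 * 381 / 1000
= 40.6635 mGal

40.6635


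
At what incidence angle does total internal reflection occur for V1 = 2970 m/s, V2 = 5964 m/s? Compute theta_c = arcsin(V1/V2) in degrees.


V1/V2 = 2970/5964 = 0.497988
theta_c = arcsin(0.497988) = 29.867 degrees

29.867


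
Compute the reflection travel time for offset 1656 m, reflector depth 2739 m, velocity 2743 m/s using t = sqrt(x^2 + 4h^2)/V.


x^2 + 4h^2 = 1656^2 + 4*2739^2 = 2742336 + 30008484 = 32750820
sqrt(32750820) = 5722.8332
t = 5722.8332 / 2743 = 2.0863 s

2.0863


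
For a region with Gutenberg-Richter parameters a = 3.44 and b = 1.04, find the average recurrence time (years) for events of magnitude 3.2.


log10(N) = 3.44 - 1.04*3.2 = 0.112
N = 10^0.112 = 1.294196
T = 1/N = 1/1.294196 = 0.7727 years

0.7727


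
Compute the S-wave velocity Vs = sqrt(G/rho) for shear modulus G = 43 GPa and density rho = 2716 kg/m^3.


Convert G to Pa: G = 43e9 Pa
Compute G/rho = 43e9 / 2716 = 15832106.0383
Vs = sqrt(15832106.0383) = 3978.96 m/s

3978.96


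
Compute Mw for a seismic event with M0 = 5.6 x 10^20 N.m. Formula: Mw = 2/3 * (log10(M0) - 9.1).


log10(M0) = log10(5.6 x 10^20) = 20.7482
Mw = 2/3 * (20.7482 - 9.1)
= 2/3 * 11.6482
= 7.77

7.77


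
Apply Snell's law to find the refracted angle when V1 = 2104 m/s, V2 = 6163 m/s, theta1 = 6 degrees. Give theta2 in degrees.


sin(theta1) = sin(6 deg) = 0.104528
sin(theta2) = V2/V1 * sin(theta1) = 6163/2104 * 0.104528 = 0.306183
theta2 = arcsin(0.306183) = 17.8293 degrees

17.8293


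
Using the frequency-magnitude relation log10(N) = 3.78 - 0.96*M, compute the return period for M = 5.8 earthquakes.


log10(N) = 3.78 - 0.96*5.8 = -1.788
N = 10^-1.788 = 0.016293
T = 1/N = 1/0.016293 = 61.3762 years

61.3762


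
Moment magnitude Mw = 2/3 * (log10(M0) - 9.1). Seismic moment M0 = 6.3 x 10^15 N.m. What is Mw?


log10(M0) = log10(6.3 x 10^15) = 15.7993
Mw = 2/3 * (15.7993 - 9.1)
= 2/3 * 6.6993
= 4.47

4.47


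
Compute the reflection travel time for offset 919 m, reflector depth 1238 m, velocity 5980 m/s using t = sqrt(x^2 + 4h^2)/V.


x^2 + 4h^2 = 919^2 + 4*1238^2 = 844561 + 6130576 = 6975137
sqrt(6975137) = 2641.0485
t = 2641.0485 / 5980 = 0.4416 s

0.4416


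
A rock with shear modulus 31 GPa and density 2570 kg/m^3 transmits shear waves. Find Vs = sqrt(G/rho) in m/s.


Convert G to Pa: G = 31e9 Pa
Compute G/rho = 31e9 / 2570 = 12062256.8093
Vs = sqrt(12062256.8093) = 3473.08 m/s

3473.08


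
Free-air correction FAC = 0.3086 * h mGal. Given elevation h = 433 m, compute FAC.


FAC = 0.3086 * h
= 0.3086 * 433
= 133.6238 mGal

133.6238


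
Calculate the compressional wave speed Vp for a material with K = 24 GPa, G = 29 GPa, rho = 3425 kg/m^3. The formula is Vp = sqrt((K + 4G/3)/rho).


First compute the effective modulus:
K + 4G/3 = 24e9 + 4*29e9/3 = 62666666666.67 Pa
Then divide by density:
62666666666.67 / 3425 = 18296836.983 Pa/(kg/m^3)
Take the square root:
Vp = sqrt(18296836.983) = 4277.48 m/s

4277.48


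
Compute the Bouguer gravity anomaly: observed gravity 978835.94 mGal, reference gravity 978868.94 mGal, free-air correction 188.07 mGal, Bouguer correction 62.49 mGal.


BA = g_obs - g_ref + FAC - BC
= 978835.94 - 978868.94 + 188.07 - 62.49
= 92.58 mGal

92.58


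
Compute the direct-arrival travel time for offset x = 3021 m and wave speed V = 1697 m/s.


t = x / V
= 3021 / 1697
= 1.7802 s

1.7802


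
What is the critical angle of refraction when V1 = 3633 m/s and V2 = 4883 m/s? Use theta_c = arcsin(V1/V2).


V1/V2 = 3633/4883 = 0.74401
theta_c = arcsin(0.74401) = 48.0741 degrees

48.0741


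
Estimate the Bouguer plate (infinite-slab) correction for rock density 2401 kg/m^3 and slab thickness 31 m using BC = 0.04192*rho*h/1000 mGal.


BC = 0.04192 * rho * h / 1000
= 0.04192 * 2401 * 31 / 1000
= 3.1201 mGal

3.1201


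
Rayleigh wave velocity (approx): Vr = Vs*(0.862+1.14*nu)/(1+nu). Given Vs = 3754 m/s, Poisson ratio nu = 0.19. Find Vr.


Numerator factor = 0.862 + 1.14*0.19 = 1.0786
Denominator = 1 + 0.19 = 1.19
Vr = 3754 * 1.0786 / 1.19 = 3402.58 m/s

3402.58


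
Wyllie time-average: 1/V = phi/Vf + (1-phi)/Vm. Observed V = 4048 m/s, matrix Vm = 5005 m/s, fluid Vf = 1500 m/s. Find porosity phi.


1/V - 1/Vm = 1/4048 - 1/5005 = 4.724e-05
1/Vf - 1/Vm = 1/1500 - 1/5005 = 0.00046687
phi = 4.724e-05 / 0.00046687 = 0.1012

0.1012


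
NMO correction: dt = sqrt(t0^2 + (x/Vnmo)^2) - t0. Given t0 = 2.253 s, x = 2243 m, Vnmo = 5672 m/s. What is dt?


x/Vnmo = 2243/5672 = 0.395451
(x/Vnmo)^2 = 0.156382
t0^2 = 5.076009
sqrt(5.076009 + 0.156382) = 2.287442
dt = 2.287442 - 2.253 = 0.034442

0.034442


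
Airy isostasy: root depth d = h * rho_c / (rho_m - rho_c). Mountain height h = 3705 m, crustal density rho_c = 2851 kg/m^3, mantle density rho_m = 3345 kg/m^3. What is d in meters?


rho_m - rho_c = 3345 - 2851 = 494
d = 3705 * 2851 / 494
= 10562955 / 494
= 21382.5 m

21382.5


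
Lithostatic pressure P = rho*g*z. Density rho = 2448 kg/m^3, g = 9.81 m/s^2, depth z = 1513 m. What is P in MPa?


P = rho * g * z / 1e6
= 2448 * 9.81 * 1513 / 1e6
= 36334513.44 / 1e6
= 36.3345 MPa

36.3345


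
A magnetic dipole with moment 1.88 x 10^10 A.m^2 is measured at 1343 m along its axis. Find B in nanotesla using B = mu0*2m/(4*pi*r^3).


m = 1.88 x 10^10 = 18800000000 A.m^2
2m = 37600000000 A.m^2
r^3 = 1343^3 = 2422300607
B = (4pi*10^-7) * 37600000000 / (4*pi * 2422300607) * 1e9
= 47249.55351 / 30439527166.95 * 1e9
= 1552.2433 nT

1552.2433


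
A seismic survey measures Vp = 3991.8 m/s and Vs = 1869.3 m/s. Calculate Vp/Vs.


Vp/Vs = 3991.8 / 1869.3
= 2.1355

2.1355


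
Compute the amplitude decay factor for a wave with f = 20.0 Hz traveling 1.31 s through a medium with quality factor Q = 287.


pi*f*t/Q = pi*20.0*1.31/287 = 0.286793
A/A0 = exp(-0.286793) = 0.750667

0.750667


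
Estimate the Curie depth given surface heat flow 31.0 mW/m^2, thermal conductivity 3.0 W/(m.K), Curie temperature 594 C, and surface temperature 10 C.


T_Curie - T_surf = 594 - 10 = 584 C
Convert q to W/m^2: 31.0 mW/m^2 = 0.031 W/m^2
d = 584 * 3.0 / 0.031 = 56516.13 m

56516.13


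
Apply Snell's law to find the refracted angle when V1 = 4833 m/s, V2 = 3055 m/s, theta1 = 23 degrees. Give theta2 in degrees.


sin(theta1) = sin(23 deg) = 0.390731
sin(theta2) = V2/V1 * sin(theta1) = 3055/4833 * 0.390731 = 0.246986
theta2 = arcsin(0.246986) = 14.2992 degrees

14.2992


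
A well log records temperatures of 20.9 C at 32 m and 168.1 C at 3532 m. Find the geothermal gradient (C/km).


dT = 168.1 - 20.9 = 147.2 C
dz = 3532 - 32 = 3500 m
gradient = dT/dz * 1000 = 147.2/3500 * 1000 = 42.0571 C/km

42.0571


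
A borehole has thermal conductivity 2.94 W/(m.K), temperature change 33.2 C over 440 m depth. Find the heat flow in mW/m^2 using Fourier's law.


q = k * dT / dz * 1000
= 2.94 * 33.2 / 440 * 1000
= 0.221836 * 1000
= 221.8364 mW/m^2

221.8364


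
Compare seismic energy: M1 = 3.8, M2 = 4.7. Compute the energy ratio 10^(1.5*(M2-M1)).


M2 - M1 = 4.7 - 3.8 = 0.9
1.5 * 0.9 = 1.35
ratio = 10^1.35 = 22.39

22.39


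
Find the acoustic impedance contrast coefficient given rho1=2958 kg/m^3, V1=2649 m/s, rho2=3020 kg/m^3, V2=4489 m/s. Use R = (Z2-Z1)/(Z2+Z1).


Z1 = 2958 * 2649 = 7835742
Z2 = 3020 * 4489 = 13556780
R = (13556780 - 7835742) / (13556780 + 7835742) = 5721038 / 21392522 = 0.2674

0.2674


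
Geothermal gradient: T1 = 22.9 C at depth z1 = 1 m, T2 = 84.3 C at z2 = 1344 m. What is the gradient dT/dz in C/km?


dT = 84.3 - 22.9 = 61.4 C
dz = 1344 - 1 = 1343 m
gradient = dT/dz * 1000 = 61.4/1343 * 1000 = 45.7185 C/km

45.7185


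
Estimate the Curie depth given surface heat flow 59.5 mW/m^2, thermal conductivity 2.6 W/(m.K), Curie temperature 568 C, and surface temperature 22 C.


T_Curie - T_surf = 568 - 22 = 546 C
Convert q to W/m^2: 59.5 mW/m^2 = 0.0595 W/m^2
d = 546 * 2.6 / 0.0595 = 23858.82 m

23858.82


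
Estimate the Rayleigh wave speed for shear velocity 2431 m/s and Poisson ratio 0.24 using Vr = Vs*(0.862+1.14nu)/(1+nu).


Numerator factor = 0.862 + 1.14*0.24 = 1.1356
Denominator = 1 + 0.24 = 1.24
Vr = 2431 * 1.1356 / 1.24 = 2226.33 m/s

2226.33


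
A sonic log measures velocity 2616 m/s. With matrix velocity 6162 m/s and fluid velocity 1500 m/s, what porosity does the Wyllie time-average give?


1/V - 1/Vm = 1/2616 - 1/6162 = 0.00021998
1/Vf - 1/Vm = 1/1500 - 1/6162 = 0.00050438
phi = 0.00021998 / 0.00050438 = 0.4361

0.4361


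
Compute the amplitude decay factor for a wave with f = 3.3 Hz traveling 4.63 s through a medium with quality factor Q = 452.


pi*f*t/Q = pi*3.3*4.63/452 = 0.106196
A/A0 = exp(-0.106196) = 0.899249

0.899249


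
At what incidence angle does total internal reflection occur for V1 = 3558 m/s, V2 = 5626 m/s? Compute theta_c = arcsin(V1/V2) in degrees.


V1/V2 = 3558/5626 = 0.632421
theta_c = arcsin(0.632421) = 39.229 degrees

39.229


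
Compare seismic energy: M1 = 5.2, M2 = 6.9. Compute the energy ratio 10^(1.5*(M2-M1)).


M2 - M1 = 6.9 - 5.2 = 1.7
1.5 * 1.7 = 2.55
ratio = 10^2.55 = 354.81

354.81


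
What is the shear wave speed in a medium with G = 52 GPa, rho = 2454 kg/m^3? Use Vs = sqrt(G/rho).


Convert G to Pa: G = 52e9 Pa
Compute G/rho = 52e9 / 2454 = 21189894.0505
Vs = sqrt(21189894.0505) = 4603.25 m/s

4603.25


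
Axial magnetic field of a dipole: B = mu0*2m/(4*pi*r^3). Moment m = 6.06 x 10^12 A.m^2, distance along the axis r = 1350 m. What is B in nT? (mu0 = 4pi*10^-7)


m = 6.06 x 10^12 = 6060000000000 A.m^2
2m = 12120000000000 A.m^2
r^3 = 1350^3 = 2460375000
B = (4pi*10^-7) * 12120000000000 / (4*pi * 2460375000) * 1e9
= 15230441.184603 / 30917984100.3 * 1e9
= 492607.8342 nT

492607.8342


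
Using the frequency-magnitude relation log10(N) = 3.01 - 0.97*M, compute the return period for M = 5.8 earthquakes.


log10(N) = 3.01 - 0.97*5.8 = -2.616
N = 10^-2.616 = 0.002421
T = 1/N = 1/0.002421 = 413.0475 years

413.0475


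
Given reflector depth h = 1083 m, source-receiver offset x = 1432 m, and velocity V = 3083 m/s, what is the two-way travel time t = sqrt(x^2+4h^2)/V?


x^2 + 4h^2 = 1432^2 + 4*1083^2 = 2050624 + 4691556 = 6742180
sqrt(6742180) = 2596.5708
t = 2596.5708 / 3083 = 0.8422 s

0.8422


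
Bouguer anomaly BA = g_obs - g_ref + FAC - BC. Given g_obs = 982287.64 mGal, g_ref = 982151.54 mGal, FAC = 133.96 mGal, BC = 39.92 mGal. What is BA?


BA = g_obs - g_ref + FAC - BC
= 982287.64 - 982151.54 + 133.96 - 39.92
= 230.14 mGal

230.14


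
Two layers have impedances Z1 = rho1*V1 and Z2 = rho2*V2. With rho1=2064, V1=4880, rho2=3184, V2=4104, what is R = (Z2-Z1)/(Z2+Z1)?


Z1 = 2064 * 4880 = 10072320
Z2 = 3184 * 4104 = 13067136
R = (13067136 - 10072320) / (13067136 + 10072320) = 2994816 / 23139456 = 0.1294

0.1294


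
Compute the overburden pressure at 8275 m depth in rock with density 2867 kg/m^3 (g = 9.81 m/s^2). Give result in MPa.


P = rho * g * z / 1e6
= 2867 * 9.81 * 8275 / 1e6
= 232736609.25 / 1e6
= 232.7366 MPa

232.7366


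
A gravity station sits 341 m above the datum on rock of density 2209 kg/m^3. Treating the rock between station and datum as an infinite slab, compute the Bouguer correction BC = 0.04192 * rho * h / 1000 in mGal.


BC = 0.04192 * rho * h / 1000
= 0.04192 * 2209 * 341 / 1000
= 31.577 mGal

31.577


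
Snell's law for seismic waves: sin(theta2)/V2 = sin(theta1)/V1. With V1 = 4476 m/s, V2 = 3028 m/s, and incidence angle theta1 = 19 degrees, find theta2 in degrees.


sin(theta1) = sin(19 deg) = 0.325568
sin(theta2) = V2/V1 * sin(theta1) = 3028/4476 * 0.325568 = 0.220246
theta2 = arcsin(0.220246) = 12.7235 degrees

12.7235


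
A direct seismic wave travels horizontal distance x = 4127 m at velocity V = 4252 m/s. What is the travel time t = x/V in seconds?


t = x / V
= 4127 / 4252
= 0.9706 s

0.9706


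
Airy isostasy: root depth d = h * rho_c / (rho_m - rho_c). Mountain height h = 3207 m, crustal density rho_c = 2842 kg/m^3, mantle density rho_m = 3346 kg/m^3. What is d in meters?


rho_m - rho_c = 3346 - 2842 = 504
d = 3207 * 2842 / 504
= 9114294 / 504
= 18083.92 m

18083.92


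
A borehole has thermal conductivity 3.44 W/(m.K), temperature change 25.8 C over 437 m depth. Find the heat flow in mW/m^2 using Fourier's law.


q = k * dT / dz * 1000
= 3.44 * 25.8 / 437 * 1000
= 0.203094 * 1000
= 203.0938 mW/m^2

203.0938


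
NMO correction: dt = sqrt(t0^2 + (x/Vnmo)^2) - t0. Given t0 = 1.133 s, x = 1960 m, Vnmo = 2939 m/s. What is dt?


x/Vnmo = 1960/2939 = 0.666894
(x/Vnmo)^2 = 0.444747
t0^2 = 1.283689
sqrt(1.283689 + 0.444747) = 1.3147
dt = 1.3147 - 1.133 = 0.1817

0.1817


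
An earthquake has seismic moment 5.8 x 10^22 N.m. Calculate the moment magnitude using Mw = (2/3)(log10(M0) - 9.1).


log10(M0) = log10(5.8 x 10^22) = 22.7634
Mw = 2/3 * (22.7634 - 9.1)
= 2/3 * 13.6634
= 9.11

9.11


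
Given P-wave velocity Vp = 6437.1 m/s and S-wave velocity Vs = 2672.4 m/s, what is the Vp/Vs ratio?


Vp/Vs = 6437.1 / 2672.4
= 2.4087

2.4087


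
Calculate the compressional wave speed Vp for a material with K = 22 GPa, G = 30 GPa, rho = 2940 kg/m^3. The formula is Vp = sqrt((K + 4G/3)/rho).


First compute the effective modulus:
K + 4G/3 = 22e9 + 4*30e9/3 = 62000000000.0 Pa
Then divide by density:
62000000000.0 / 2940 = 21088435.3741 Pa/(kg/m^3)
Take the square root:
Vp = sqrt(21088435.3741) = 4592.21 m/s

4592.21


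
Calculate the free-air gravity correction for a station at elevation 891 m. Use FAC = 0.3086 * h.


FAC = 0.3086 * h
= 0.3086 * 891
= 274.9626 mGal

274.9626


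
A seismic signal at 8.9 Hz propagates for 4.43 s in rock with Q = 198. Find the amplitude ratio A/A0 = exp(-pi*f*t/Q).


pi*f*t/Q = pi*8.9*4.43/198 = 0.625574
A/A0 = exp(-0.625574) = 0.534954

0.534954


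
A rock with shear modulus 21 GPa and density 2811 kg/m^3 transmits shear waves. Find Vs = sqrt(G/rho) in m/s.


Convert G to Pa: G = 21e9 Pa
Compute G/rho = 21e9 / 2811 = 7470651.0139
Vs = sqrt(7470651.0139) = 2733.25 m/s

2733.25


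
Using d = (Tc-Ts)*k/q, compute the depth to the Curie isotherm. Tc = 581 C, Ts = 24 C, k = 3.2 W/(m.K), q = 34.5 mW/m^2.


T_Curie - T_surf = 581 - 24 = 557 C
Convert q to W/m^2: 34.5 mW/m^2 = 0.0345 W/m^2
d = 557 * 3.2 / 0.0345 = 51663.77 m

51663.77


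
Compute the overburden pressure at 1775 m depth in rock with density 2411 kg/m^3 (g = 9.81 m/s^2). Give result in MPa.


P = rho * g * z / 1e6
= 2411 * 9.81 * 1775 / 1e6
= 41982140.25 / 1e6
= 41.9821 MPa

41.9821


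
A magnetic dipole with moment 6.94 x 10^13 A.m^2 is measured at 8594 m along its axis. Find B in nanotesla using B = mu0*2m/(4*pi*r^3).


m = 6.94 x 10^13 = 69400000000000 A.m^2
2m = 138800000000000 A.m^2
r^3 = 8594^3 = 634725648584
B = (4pi*10^-7) * 138800000000000 / (4*pi * 634725648584) * 1e9
= 174421224.127305 / 7976197738546.04 * 1e9
= 21867.7157 nT

21867.7157


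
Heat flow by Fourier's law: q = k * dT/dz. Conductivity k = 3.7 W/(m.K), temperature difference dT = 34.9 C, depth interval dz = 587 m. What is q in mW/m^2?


q = k * dT / dz * 1000
= 3.7 * 34.9 / 587 * 1000
= 0.219983 * 1000
= 219.983 mW/m^2

219.983


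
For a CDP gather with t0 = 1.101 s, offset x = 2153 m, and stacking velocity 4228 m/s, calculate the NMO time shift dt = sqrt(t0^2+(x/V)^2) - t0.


x/Vnmo = 2153/4228 = 0.509224
(x/Vnmo)^2 = 0.259309
t0^2 = 1.212201
sqrt(1.212201 + 0.259309) = 1.213058
dt = 1.213058 - 1.101 = 0.112058

0.112058


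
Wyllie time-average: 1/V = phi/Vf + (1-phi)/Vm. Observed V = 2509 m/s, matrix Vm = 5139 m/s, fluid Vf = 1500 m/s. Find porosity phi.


1/V - 1/Vm = 1/2509 - 1/5139 = 0.00020397
1/Vf - 1/Vm = 1/1500 - 1/5139 = 0.00047208
phi = 0.00020397 / 0.00047208 = 0.4321

0.4321


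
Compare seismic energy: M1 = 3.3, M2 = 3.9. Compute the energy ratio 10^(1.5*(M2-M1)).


M2 - M1 = 3.9 - 3.3 = 0.6
1.5 * 0.6 = 0.9
ratio = 10^0.9 = 7.94

7.94


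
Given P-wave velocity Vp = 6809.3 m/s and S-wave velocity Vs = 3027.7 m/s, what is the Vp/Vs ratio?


Vp/Vs = 6809.3 / 3027.7
= 2.249

2.249


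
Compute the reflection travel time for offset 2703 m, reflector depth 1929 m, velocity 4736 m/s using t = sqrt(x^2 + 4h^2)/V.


x^2 + 4h^2 = 2703^2 + 4*1929^2 = 7306209 + 14884164 = 22190373
sqrt(22190373) = 4710.6659
t = 4710.6659 / 4736 = 0.9947 s

0.9947
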